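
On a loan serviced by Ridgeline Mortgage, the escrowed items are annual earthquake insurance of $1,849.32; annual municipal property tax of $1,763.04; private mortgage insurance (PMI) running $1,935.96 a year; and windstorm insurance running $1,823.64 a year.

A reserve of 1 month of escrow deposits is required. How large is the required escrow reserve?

$614.33

Earthquake insurance: $1,849.32 per year
Municipal property tax: $1,763.04 per year
Private mortgage insurance (PMI): $1,935.96 per year
Windstorm insurance: $1,823.64 per year
Total annual escrow = $7,371.96
Base monthly escrow = $7,371.96 ÷ 12 = $614.33
Cushion = 1 × $614.33 = $614.33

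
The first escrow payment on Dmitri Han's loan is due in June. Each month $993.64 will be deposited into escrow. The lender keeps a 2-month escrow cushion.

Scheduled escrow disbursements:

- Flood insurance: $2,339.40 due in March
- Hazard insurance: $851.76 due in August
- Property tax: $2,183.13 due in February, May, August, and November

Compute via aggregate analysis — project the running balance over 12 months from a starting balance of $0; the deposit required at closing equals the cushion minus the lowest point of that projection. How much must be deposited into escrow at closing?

$2,041.25

Cushion = 2 × $993.64 = $1,987.28
Trial balance (start $0, +$993.64 each month, − disbursements):
  Jun: +$993.64 → $993.64
  Jul: +$993.64 → $1,987.28
  Aug: +$993.64 − $3,034.89 → -$53.97
  Sep: +$993.64 → $939.67
  Oct: +$993.64 → $1,933.31
  Nov: +$993.64 − $2,183.13 → $743.82
  Dec: +$993.64 → $1,737.46
  Jan: +$993.64 → $2,731.10
  Feb: +$993.64 − $2,183.13 → $1,541.61
  Mar: +$993.64 − $2,339.40 → $195.85
  Apr: +$993.64 → $1,189.49
  May: +$993.64 − $2,183.13 → $0.00
Lowest trial balance = -$53.97 (Aug)
Initial deposit = cushion − low point = $1,987.28 − (-$53.97) = $2,041.25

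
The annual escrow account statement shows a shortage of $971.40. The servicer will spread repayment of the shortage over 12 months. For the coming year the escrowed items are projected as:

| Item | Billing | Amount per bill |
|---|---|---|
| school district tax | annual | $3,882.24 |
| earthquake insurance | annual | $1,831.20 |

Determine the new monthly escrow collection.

School district tax — $3,882.24/yr
Earthquake insurance — $1,831.20/yr
Annual escrow total = $3,882.24 + $1,831.20 = $5,713.44
Monthly = $5,713.44 / 12 = $476.12
Shortage spread = $971.40 / 12 = $80.95/mo
New monthly escrow = $476.12 + $80.95 = $557.07

$557.07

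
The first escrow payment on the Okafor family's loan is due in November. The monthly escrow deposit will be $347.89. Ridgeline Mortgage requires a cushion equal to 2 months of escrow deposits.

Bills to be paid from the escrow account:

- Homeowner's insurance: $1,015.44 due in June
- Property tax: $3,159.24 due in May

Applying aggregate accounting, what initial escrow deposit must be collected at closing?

$2,087.34

Cushion = 2 × $347.89 = $695.78
Trial balance (start $0, +$347.89 each month, − disbursements):
  Nov: +$347.89 → $347.89
  Dec: +$347.89 → $695.78
  Jan: +$347.89 → $1,043.67
  Feb: +$347.89 → $1,391.56
  Mar: +$347.89 → $1,739.45
  Apr: +$347.89 → $2,087.34
  May: +$347.89 − $3,159.24 → -$724.01
  Jun: +$347.89 − $1,015.44 → -$1,391.56
  Jul: +$347.89 → -$1,043.67
  Aug: +$347.89 → -$695.78
  Sep: +$347.89 → -$347.89
  Oct: +$347.89 → $0.00
Lowest trial balance = -$1,391.56 (Jun)
Initial deposit = cushion − low point = $695.78 − (-$1,391.56) = $2,087.34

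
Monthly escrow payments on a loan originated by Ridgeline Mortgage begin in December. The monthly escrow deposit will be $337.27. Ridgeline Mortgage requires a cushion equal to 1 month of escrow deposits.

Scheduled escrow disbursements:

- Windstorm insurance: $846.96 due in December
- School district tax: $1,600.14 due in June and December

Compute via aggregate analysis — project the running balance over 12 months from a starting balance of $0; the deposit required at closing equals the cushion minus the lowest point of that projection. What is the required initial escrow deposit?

$2,447.10

Cushion = 1 × $337.27 = $337.27
Trial balance (start $0, +$337.27 each month, − disbursements):
  Dec: +$337.27 − $2,447.10 → -$2,109.83
  Jan: +$337.27 → -$1,772.56
  Feb: +$337.27 → -$1,435.29
  Mar: +$337.27 → -$1,098.02
  Apr: +$337.27 → -$760.75
  May: +$337.27 → -$423.48
  Jun: +$337.27 − $1,600.14 → -$1,686.35
  Jul: +$337.27 → -$1,349.08
  Aug: +$337.27 → -$1,011.81
  Sep: +$337.27 → -$674.54
  Oct: +$337.27 → -$337.27
  Nov: +$337.27 → $0.00
Lowest trial balance = -$2,109.83 (Dec)
Initial deposit = cushion − low point = $337.27 − (-$2,109.83) = $2,447.10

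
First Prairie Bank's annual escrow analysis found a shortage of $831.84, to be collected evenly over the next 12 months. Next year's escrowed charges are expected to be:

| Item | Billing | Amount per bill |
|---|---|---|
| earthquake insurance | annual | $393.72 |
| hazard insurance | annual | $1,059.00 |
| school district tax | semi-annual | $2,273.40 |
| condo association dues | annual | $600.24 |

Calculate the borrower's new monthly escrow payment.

$619.30

Earthquake insurance — $393.72
Hazard insurance — $1,059.00
School district tax — $2,273.40 × 2 = $4,546.80
Condo association dues — $600.24
Annual escrow total = $393.72 + $1,059.00 + $4,546.80 + $600.24 = $6,599.76
Base monthly escrow = $6,599.76 / 12 = $549.98
Shortage per month = $831.84 ÷ 12 = $69.32
Adjusted monthly = $549.98 + $69.32 = $619.30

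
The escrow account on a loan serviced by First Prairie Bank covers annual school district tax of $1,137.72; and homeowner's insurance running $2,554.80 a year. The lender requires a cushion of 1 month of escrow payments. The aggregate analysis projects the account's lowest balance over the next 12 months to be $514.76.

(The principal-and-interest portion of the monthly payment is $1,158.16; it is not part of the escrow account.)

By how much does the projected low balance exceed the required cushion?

School district tax: $1,137.72 annually
Homeowner's insurance: $2,554.80 annually
Total annual escrow = $1,137.72 + $2,554.80 = $3,692.52
Per month = $3,692.52 ÷ 12 = $307.71
Required reserve = 1 × $307.71 = $307.71
Excess over cushion: $514.76 − $307.71 = $207.05

$207.05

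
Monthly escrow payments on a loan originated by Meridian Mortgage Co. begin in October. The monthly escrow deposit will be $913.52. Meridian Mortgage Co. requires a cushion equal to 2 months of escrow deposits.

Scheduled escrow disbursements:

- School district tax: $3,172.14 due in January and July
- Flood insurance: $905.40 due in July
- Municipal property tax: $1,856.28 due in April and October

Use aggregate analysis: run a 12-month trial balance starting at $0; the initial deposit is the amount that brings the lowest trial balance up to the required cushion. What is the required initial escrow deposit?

Cushion = 2 × $913.52 = $1,827.04
Trial balance (start $0, +$913.52 each month, − disbursements):
  Oct: +$913.52 − $1,856.28 → -$942.76
  Nov: +$913.52 → -$29.24
  Dec: +$913.52 → $884.28
  Jan: +$913.52 − $3,172.14 → -$1,374.34
  Feb: +$913.52 → -$460.82
  Mar: +$913.52 → $452.70
  Apr: +$913.52 − $1,856.28 → -$490.06
  May: +$913.52 → $423.46
  Jun: +$913.52 → $1,336.98
  Jul: +$913.52 − $4,077.54 → -$1,827.04
  Aug: +$913.52 → -$913.52
  Sep: +$913.52 → $0.00
Lowest trial balance = -$1,827.04 (Jul)
Initial deposit = cushion − low point = $1,827.04 − (-$1,827.04) = $3,654.08

$3,654.08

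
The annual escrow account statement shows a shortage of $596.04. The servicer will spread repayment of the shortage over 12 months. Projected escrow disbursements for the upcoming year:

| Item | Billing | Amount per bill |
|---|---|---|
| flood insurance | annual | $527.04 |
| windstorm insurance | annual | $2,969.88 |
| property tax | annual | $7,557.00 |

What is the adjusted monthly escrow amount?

$970.83

Flood insurance = $527.04 annually
Windstorm insurance = $2,969.88 annually
Property tax = $7,557.00 annually
Combined annual = $527.04 + $2,969.88 + $7,557.00 = $11,053.92
Per month = $11,053.92 ÷ 12 = $921.16
Shortage spread = $596.04 / 12 = $49.67/mo
Adjusted monthly = $921.16 + $49.67 = $970.83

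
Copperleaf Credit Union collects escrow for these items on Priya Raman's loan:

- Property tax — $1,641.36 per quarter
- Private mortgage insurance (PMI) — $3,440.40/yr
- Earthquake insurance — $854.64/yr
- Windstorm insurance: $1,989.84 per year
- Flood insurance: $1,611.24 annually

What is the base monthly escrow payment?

Property tax = $1,641.36 × 4 = $6,565.44 per year
Private mortgage insurance (PMI) = $3,440.40 per year
Earthquake insurance = $854.64 per year
Windstorm insurance = $1,989.84 per year
Flood insurance = $1,611.24 per year
Total per year = $6,565.44 + $3,440.40 + $854.64 + $1,989.84 + $1,611.24 = $14,461.56
Monthly = $14,461.56 / 12 = $1,205.13

$1,205.13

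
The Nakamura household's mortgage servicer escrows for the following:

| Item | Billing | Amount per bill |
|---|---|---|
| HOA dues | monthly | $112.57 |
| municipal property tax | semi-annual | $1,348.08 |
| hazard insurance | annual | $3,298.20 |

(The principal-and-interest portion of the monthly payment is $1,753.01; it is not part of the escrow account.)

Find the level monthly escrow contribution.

HOA dues = $112.57 × 12 = $1,350.84/yr
Municipal property tax = $1,348.08 × 2 = $2,696.16/yr
Hazard insurance = $3,298.20/yr
Annual escrow total = $7,345.20
Per month = $7,345.20 / 12 = $612.10

$612.10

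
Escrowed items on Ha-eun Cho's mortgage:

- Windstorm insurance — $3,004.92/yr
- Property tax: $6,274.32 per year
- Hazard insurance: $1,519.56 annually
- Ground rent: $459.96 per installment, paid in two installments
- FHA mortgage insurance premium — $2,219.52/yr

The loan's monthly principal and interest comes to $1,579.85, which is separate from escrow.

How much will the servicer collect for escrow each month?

$1,161.52

Windstorm insurance: $3,004.92/yr
Property tax: $6,274.32/yr
Hazard insurance: $1,519.56/yr
Ground rent: $459.96 × 2 = $919.92/yr
FHA mortgage insurance premium: $2,219.52/yr
Combined annual = $3,004.92 + $6,274.32 + $1,519.56 + $919.92 + $2,219.52 = $13,938.24
Monthly escrow = $13,938.24 ÷ 12 = $1,161.52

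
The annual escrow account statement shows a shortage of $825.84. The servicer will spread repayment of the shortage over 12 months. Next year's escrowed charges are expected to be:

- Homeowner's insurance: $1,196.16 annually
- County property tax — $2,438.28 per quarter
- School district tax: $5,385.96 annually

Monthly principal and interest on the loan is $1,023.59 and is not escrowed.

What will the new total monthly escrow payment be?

Homeowner's insurance — $1,196.16 per year
County property tax — $2,438.28 × 4 = $9,753.12 per year
School district tax — $5,385.96 per year
Combined annual = $16,335.24
Monthly escrow = $16,335.24 ÷ 12 = $1,361.27
Shortage per month = $825.84 / 12 = $68.82
Adjusted monthly = $1,361.27 + $68.82 = $1,430.09

$1,430.09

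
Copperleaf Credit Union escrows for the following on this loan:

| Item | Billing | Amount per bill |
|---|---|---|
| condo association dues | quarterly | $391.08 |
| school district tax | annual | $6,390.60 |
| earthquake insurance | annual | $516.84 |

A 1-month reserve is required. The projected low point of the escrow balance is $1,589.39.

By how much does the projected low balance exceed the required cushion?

Condo association dues — $391.08 × 4 = $1,564.32/yr
School district tax — $6,390.60/yr
Earthquake insurance — $516.84/yr
Yearly total = $8,471.76
Base monthly escrow = $8,471.76 ÷ 12 = $705.98
Required cushion = 1 × $705.98 = $705.98
Excess over cushion: $1,589.39 − $705.98 = $883.41

$883.41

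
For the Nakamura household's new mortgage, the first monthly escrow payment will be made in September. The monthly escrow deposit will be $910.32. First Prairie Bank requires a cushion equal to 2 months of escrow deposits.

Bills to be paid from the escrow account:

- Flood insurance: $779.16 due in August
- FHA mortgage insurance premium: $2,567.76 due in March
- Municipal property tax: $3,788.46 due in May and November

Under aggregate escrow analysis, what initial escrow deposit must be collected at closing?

Cushion = 2 × $910.32 = $1,820.64
Trial balance (start $0, +$910.32 each month, − disbursements):
  Sep: +$910.32 → $910.32
  Oct: +$910.32 → $1,820.64
  Nov: +$910.32 − $3,788.46 → -$1,057.50
  Dec: +$910.32 → -$147.18
  Jan: +$910.32 → $763.14
  Feb: +$910.32 → $1,673.46
  Mar: +$910.32 − $2,567.76 → $16.02
  Apr: +$910.32 → $926.34
  May: +$910.32 − $3,788.46 → -$1,951.80
  Jun: +$910.32 → -$1,041.48
  Jul: +$910.32 → -$131.16
  Aug: +$910.32 − $779.16 → $0.00
Lowest trial balance = -$1,951.80 (May)
Initial deposit = cushion − low point = $1,820.64 − (-$1,951.80) = $3,772.44

$3,772.44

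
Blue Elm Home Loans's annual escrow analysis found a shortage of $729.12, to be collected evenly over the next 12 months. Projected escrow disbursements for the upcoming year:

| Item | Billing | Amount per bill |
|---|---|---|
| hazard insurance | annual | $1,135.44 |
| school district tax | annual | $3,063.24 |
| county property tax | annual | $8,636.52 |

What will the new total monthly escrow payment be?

Hazard insurance — $1,135.44
School district tax — $3,063.24
County property tax — $8,636.52
Yearly total = $1,135.44 + $3,063.24 + $8,636.52 = $12,835.20
Base monthly escrow = $12,835.20 / 12 = $1,069.60
Shortage spread = $729.12 ÷ 12 = $60.76/mo
Adjusted monthly = $1,069.60 + $60.76 = $1,130.36

$1,130.36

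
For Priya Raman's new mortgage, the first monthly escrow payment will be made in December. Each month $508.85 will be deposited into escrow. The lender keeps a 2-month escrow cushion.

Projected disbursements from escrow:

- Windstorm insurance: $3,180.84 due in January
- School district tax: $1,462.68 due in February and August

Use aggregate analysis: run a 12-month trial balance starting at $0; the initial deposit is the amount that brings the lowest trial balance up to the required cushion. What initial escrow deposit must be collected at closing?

Cushion = 2 × $508.85 = $1,017.70
Trial balance (start $0, +$508.85 each month, − disbursements):
  Dec: +$508.85 → $508.85
  Jan: +$508.85 − $3,180.84 → -$2,163.14
  Feb: +$508.85 − $1,462.68 → -$3,116.97
  Mar: +$508.85 → -$2,608.12
  Apr: +$508.85 → -$2,099.27
  May: +$508.85 → -$1,590.42
  Jun: +$508.85 → -$1,081.57
  Jul: +$508.85 → -$572.72
  Aug: +$508.85 − $1,462.68 → -$1,526.55
  Sep: +$508.85 → -$1,017.70
  Oct: +$508.85 → -$508.85
  Nov: +$508.85 → $0.00
Lowest trial balance = -$3,116.97 (Feb)
Initial deposit = cushion − low point = $1,017.70 − (-$3,116.97) = $4,134.67

$4,134.67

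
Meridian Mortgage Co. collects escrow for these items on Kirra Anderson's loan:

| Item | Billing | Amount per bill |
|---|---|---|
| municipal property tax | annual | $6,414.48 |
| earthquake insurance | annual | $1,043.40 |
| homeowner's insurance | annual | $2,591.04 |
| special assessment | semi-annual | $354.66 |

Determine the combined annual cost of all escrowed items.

Municipal property tax = $6,414.48
Earthquake insurance = $1,043.40
Homeowner's insurance = $2,591.04
Special assessment = $354.66 × 2 = $709.32
Yearly total = $6,414.48 + $1,043.40 + $2,591.04 + $709.32 = $10,758.24

$10,758.24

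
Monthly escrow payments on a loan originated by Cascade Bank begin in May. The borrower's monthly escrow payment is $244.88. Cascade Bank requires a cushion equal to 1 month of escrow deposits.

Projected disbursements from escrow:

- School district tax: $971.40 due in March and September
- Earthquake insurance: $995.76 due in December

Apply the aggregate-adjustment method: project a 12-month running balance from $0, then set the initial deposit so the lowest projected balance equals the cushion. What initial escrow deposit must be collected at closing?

$489.76

Cushion = 1 × $244.88 = $244.88
Trial balance (start $0, +$244.88 each month, − disbursements):
  May: +$244.88 → $244.88
  Jun: +$244.88 → $489.76
  Jul: +$244.88 → $734.64
  Aug: +$244.88 → $979.52
  Sep: +$244.88 − $971.40 → $253.00
  Oct: +$244.88 → $497.88
  Nov: +$244.88 → $742.76
  Dec: +$244.88 − $995.76 → -$8.12
  Jan: +$244.88 → $236.76
  Feb: +$244.88 → $481.64
  Mar: +$244.88 − $971.40 → -$244.88
  Apr: +$244.88 → $0.00
Lowest trial balance = -$244.88 (Mar)
Initial deposit = cushion − low point = $244.88 − (-$244.88) = $489.76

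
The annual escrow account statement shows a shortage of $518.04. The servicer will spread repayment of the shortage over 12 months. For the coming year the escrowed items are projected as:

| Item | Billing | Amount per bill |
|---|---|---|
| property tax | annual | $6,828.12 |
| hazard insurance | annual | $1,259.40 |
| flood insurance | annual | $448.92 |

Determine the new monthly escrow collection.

$754.54

Property tax = $6,828.12/yr
Hazard insurance = $1,259.40/yr
Flood insurance = $448.92/yr
Combined annual = $8,536.44
Monthly = $8,536.44 ÷ 12 = $711.37
Shortage spread = $518.04 ÷ 12 = $43.17/mo
New monthly escrow = $711.37 + $43.17 = $754.54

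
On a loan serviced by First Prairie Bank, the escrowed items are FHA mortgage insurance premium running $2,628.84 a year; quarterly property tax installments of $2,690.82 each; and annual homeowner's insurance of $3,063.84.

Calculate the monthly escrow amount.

FHA mortgage insurance premium: $2,628.84 annually
Property tax: $2,690.82 × 4 = $10,763.28 annually
Homeowner's insurance: $3,063.84 annually
Annual escrow total = $2,628.84 + $10,763.28 + $3,063.84 = $16,455.96
Monthly = $16,455.96 ÷ 12 = $1,371.33

$1,371.33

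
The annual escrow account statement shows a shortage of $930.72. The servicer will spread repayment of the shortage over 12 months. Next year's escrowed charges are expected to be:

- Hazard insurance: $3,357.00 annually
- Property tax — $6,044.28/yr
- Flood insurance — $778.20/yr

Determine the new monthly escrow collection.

Hazard insurance: $3,357.00
Property tax: $6,044.28
Flood insurance: $778.20
Yearly total = $3,357.00 + $6,044.28 + $778.20 = $10,179.48
Base monthly escrow = $10,179.48 ÷ 12 = $848.29
Shortage spread = $930.72 / 12 = $77.56/mo
New monthly escrow = $848.29 + $77.56 = $925.85

$925.85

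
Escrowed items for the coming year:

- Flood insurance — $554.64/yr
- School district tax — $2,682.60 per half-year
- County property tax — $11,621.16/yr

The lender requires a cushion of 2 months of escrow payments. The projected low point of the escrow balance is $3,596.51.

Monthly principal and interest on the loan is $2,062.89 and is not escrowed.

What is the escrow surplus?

$673.01

Flood insurance: $554.64/yr
School district tax: $2,682.60 × 2 = $5,365.20/yr
County property tax: $11,621.16/yr
Total per year = $554.64 + $5,365.20 + $11,621.16 = $17,541.00
Base monthly escrow = $17,541.00 / 12 = $1,461.75
Required reserve = 2 × $1,461.75 = $2,923.50
Surplus = $3,596.51 − $2,923.50 = $673.01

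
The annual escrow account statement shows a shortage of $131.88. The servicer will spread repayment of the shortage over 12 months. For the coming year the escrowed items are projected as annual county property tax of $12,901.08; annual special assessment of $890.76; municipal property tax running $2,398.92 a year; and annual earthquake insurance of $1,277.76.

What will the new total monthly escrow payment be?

$1,466.70

County property tax = $12,901.08/yr
Special assessment = $890.76/yr
Municipal property tax = $2,398.92/yr
Earthquake insurance = $1,277.76/yr
Annual escrow total = $12,901.08 + $890.76 + $2,398.92 + $1,277.76 = $17,468.52
Per month = $17,468.52 ÷ 12 = $1,455.71
Shortage per month = $131.88 ÷ 12 = $10.99
Adjusted monthly = $1,455.71 + $10.99 = $1,466.70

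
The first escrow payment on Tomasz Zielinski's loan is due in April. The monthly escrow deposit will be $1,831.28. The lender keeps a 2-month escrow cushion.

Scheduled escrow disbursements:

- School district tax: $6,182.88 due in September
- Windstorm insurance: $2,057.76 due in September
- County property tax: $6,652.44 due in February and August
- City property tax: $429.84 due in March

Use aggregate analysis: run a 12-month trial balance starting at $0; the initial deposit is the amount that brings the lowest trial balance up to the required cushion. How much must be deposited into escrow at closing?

$7,567.96

Cushion = 2 × $1,831.28 = $3,662.56
Trial balance (start $0, +$1,831.28 each month, − disbursements):
  Apr: +$1,831.28 → $1,831.28
  May: +$1,831.28 → $3,662.56
  Jun: +$1,831.28 → $5,493.84
  Jul: +$1,831.28 → $7,325.12
  Aug: +$1,831.28 − $6,652.44 → $2,503.96
  Sep: +$1,831.28 − $8,240.64 → -$3,905.40
  Oct: +$1,831.28 → -$2,074.12
  Nov: +$1,831.28 → -$242.84
  Dec: +$1,831.28 → $1,588.44
  Jan: +$1,831.28 → $3,419.72
  Feb: +$1,831.28 − $6,652.44 → -$1,401.44
  Mar: +$1,831.28 − $429.84 → $0.00
Lowest trial balance = -$3,905.40 (Sep)
Initial deposit = cushion − low point = $3,662.56 − (-$3,905.40) = $7,567.96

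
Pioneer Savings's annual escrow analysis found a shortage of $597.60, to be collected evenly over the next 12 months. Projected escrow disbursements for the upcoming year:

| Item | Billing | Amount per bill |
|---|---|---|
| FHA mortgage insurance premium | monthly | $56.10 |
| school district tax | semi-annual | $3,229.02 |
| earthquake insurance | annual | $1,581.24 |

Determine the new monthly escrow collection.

FHA mortgage insurance premium: $56.10 × 12 = $673.20
School district tax: $3,229.02 × 2 = $6,458.04
Earthquake insurance: $1,581.24
Total per year = $8,712.48
Monthly escrow = $8,712.48 / 12 = $726.04
Monthly shortage recovery: $597.60 / 12 = $49.80
Adjusted monthly = $726.04 + $49.80 = $775.84

$775.84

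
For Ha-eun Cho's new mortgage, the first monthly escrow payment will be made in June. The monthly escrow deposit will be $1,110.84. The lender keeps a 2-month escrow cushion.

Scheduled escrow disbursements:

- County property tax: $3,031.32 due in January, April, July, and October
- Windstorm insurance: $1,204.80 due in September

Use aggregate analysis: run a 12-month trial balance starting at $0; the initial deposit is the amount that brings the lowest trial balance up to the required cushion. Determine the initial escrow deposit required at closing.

Cushion = 2 × $1,110.84 = $2,221.68
Trial balance (start $0, +$1,110.84 each month, − disbursements):
  Jun: +$1,110.84 → $1,110.84
  Jul: +$1,110.84 − $3,031.32 → -$809.64
  Aug: +$1,110.84 → $301.20
  Sep: +$1,110.84 − $1,204.80 → $207.24
  Oct: +$1,110.84 − $3,031.32 → -$1,713.24
  Nov: +$1,110.84 → -$602.40
  Dec: +$1,110.84 → $508.44
  Jan: +$1,110.84 − $3,031.32 → -$1,412.04
  Feb: +$1,110.84 → -$301.20
  Mar: +$1,110.84 → $809.64
  Apr: +$1,110.84 − $3,031.32 → -$1,110.84
  May: +$1,110.84 → $0.00
Lowest trial balance = -$1,713.24 (Oct)
Initial deposit = cushion − low point = $2,221.68 − (-$1,713.24) = $3,934.92

$3,934.92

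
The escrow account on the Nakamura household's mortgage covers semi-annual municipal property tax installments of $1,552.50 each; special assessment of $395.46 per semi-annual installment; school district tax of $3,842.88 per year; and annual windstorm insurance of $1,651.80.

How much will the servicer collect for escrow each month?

$782.55

Municipal property tax — $1,552.50 × 2 = $3,105.00 annually
Special assessment — $395.46 × 2 = $790.92 annually
School district tax — $3,842.88 annually
Windstorm insurance — $1,651.80 annually
Total per year = $3,105.00 + $790.92 + $3,842.88 + $1,651.80 = $9,390.60
Per month = $9,390.60 ÷ 12 = $782.55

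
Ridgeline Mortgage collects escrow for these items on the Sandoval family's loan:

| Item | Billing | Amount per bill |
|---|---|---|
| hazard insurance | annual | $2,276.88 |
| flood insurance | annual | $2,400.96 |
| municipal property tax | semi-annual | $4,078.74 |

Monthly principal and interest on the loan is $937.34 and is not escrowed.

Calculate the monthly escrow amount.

$1,069.61

Hazard insurance — $2,276.88
Flood insurance — $2,400.96
Municipal property tax — $4,078.74 × 2 = $8,157.48
Combined annual = $2,276.88 + $2,400.96 + $8,157.48 = $12,835.32
Base monthly escrow = $12,835.32 / 12 = $1,069.61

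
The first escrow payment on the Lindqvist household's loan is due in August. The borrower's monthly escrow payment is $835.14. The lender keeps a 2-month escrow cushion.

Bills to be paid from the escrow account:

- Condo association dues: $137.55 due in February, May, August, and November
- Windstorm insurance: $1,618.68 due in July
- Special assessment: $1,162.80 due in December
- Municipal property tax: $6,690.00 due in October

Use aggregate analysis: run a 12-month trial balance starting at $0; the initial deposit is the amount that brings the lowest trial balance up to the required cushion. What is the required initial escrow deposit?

$5,992.41

Cushion = 2 × $835.14 = $1,670.28
Trial balance (start $0, +$835.14 each month, − disbursements):
  Aug: +$835.14 − $137.55 → $697.59
  Sep: +$835.14 → $1,532.73
  Oct: +$835.14 − $6,690.00 → -$4,322.13
  Nov: +$835.14 − $137.55 → -$3,624.54
  Dec: +$835.14 − $1,162.80 → -$3,952.20
  Jan: +$835.14 → -$3,117.06
  Feb: +$835.14 − $137.55 → -$2,419.47
  Mar: +$835.14 → -$1,584.33
  Apr: +$835.14 → -$749.19
  May: +$835.14 − $137.55 → -$51.60
  Jun: +$835.14 → $783.54
  Jul: +$835.14 − $1,618.68 → $0.00
Lowest trial balance = -$4,322.13 (Oct)
Initial deposit = cushion − low point = $1,670.28 − (-$4,322.13) = $5,992.41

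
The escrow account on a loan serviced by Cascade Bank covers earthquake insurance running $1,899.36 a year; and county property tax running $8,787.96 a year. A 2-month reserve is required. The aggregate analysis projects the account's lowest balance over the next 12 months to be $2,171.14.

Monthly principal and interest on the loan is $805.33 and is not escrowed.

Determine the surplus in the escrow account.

Earthquake insurance: $1,899.36 annually
County property tax: $8,787.96 annually
Total per year = $10,687.32
Monthly = $10,687.32 ÷ 12 = $890.61
Cushion = 2 × $890.61 = $1,781.22
Excess over cushion: $2,171.14 − $1,781.22 = $389.92

$389.92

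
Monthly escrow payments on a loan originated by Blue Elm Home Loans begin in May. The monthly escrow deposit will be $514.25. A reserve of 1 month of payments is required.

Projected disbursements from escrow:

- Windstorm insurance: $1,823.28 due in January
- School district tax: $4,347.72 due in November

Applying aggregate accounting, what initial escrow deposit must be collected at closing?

$2,057.00

Cushion = 1 × $514.25 = $514.25
Trial balance (start $0, +$514.25 each month, − disbursements):
  May: +$514.25 → $514.25
  Jun: +$514.25 → $1,028.50
  Jul: +$514.25 → $1,542.75
  Aug: +$514.25 → $2,057.00
  Sep: +$514.25 → $2,571.25
  Oct: +$514.25 → $3,085.50
  Nov: +$514.25 − $4,347.72 → -$747.97
  Dec: +$514.25 → -$233.72
  Jan: +$514.25 − $1,823.28 → -$1,542.75
  Feb: +$514.25 → -$1,028.50
  Mar: +$514.25 → -$514.25
  Apr: +$514.25 → $0.00
Lowest trial balance = -$1,542.75 (Jan)
Initial deposit = cushion − low point = $514.25 − (-$1,542.75) = $2,057.00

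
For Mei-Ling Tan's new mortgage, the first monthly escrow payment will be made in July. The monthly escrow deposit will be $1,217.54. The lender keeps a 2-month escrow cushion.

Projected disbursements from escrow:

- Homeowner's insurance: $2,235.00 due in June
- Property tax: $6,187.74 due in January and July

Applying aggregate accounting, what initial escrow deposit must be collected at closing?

Cushion = 2 × $1,217.54 = $2,435.08
Trial balance (start $0, +$1,217.54 each month, − disbursements):
  Jul: +$1,217.54 − $6,187.74 → -$4,970.20
  Aug: +$1,217.54 → -$3,752.66
  Sep: +$1,217.54 → -$2,535.12
  Oct: +$1,217.54 → -$1,317.58
  Nov: +$1,217.54 → -$100.04
  Dec: +$1,217.54 → $1,117.50
  Jan: +$1,217.54 − $6,187.74 → -$3,852.70
  Feb: +$1,217.54 → -$2,635.16
  Mar: +$1,217.54 → -$1,417.62
  Apr: +$1,217.54 → -$200.08
  May: +$1,217.54 → $1,017.46
  Jun: +$1,217.54 − $2,235.00 → $0.00
Lowest trial balance = -$4,970.20 (Jul)
Initial deposit = cushion − low point = $2,435.08 − (-$4,970.20) = $7,405.28

$7,405.28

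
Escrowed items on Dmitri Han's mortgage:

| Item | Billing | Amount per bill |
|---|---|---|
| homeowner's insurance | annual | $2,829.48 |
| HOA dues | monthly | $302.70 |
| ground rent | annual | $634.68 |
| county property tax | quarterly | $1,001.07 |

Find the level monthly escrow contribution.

Homeowner's insurance — $2,829.48 annually
HOA dues — $302.70 × 12 = $3,632.40 annually
Ground rent — $634.68 annually
County property tax — $1,001.07 × 4 = $4,004.28 annually
Combined annual = $2,829.48 + $3,632.40 + $634.68 + $4,004.28 = $11,100.84
Base monthly escrow = $11,100.84 / 12 = $925.07

$925.07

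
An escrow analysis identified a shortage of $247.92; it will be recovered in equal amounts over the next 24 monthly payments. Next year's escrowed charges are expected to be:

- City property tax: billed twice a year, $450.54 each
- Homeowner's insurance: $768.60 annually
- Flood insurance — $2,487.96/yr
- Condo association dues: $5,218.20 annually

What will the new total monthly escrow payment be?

$791.65

City property tax: $450.54 × 2 = $901.08 per year
Homeowner's insurance: $768.60 per year
Flood insurance: $2,487.96 per year
Condo association dues: $5,218.20 per year
Combined annual = $9,375.84
Monthly = $9,375.84 ÷ 12 = $781.32
Shortage spread = $247.92 / 24 = $10.33/mo
New monthly escrow = $781.32 + $10.33 = $791.65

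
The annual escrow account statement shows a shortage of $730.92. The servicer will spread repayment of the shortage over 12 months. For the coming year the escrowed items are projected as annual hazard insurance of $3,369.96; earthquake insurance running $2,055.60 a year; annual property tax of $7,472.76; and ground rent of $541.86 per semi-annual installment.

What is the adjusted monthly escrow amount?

Hazard insurance — $3,369.96/yr
Earthquake insurance — $2,055.60/yr
Property tax — $7,472.76/yr
Ground rent — $541.86 × 2 = $1,083.72/yr
Yearly total = $3,369.96 + $2,055.60 + $7,472.76 + $1,083.72 = $13,982.04
Per month = $13,982.04 / 12 = $1,165.17
Monthly shortage recovery: $730.92 / 12 = $60.91
New monthly escrow = $1,165.17 + $60.91 = $1,226.08

$1,226.08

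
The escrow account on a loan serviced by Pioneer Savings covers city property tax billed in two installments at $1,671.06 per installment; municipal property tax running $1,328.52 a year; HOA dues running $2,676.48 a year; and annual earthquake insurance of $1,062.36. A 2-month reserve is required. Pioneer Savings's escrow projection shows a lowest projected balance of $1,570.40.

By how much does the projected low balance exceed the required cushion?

$168.82

City property tax: $1,671.06 × 2 = $3,342.12
Municipal property tax: $1,328.52
HOA dues: $2,676.48
Earthquake insurance: $1,062.36
Total annual escrow = $3,342.12 + $1,328.52 + $2,676.48 + $1,062.36 = $8,409.48
Monthly escrow = $8,409.48 ÷ 12 = $700.79
Required reserve = 2 × $700.79 = $1,401.58
Excess over cushion: $1,570.40 − $1,401.58 = $168.82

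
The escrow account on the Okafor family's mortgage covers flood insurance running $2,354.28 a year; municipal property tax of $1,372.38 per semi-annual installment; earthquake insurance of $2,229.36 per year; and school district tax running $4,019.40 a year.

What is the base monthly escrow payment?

$945.65

Flood insurance = $2,354.28
Municipal property tax = $1,372.38 × 2 = $2,744.76
Earthquake insurance = $2,229.36
School district tax = $4,019.40
Annual escrow total = $11,347.80
Monthly = $11,347.80 ÷ 12 = $945.65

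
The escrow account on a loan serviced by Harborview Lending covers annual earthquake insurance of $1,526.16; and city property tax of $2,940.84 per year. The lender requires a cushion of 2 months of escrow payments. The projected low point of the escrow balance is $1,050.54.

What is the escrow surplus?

Earthquake insurance: $1,526.16 annually
City property tax: $2,940.84 annually
Total annual escrow = $1,526.16 + $2,940.84 = $4,467.00
Base monthly escrow = $4,467.00 / 12 = $372.25
Required reserve = 2 × $372.25 = $744.50
Surplus = $1,050.54 − $744.50 = $306.04

$306.04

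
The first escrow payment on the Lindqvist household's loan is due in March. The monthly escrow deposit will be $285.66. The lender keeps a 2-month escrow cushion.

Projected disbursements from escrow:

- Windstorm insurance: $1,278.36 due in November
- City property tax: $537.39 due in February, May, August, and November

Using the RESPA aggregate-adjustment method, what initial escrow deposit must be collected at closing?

Cushion = 2 × $285.66 = $571.32
Trial balance (start $0, +$285.66 each month, − disbursements):
  Mar: +$285.66 → $285.66
  Apr: +$285.66 → $571.32
  May: +$285.66 − $537.39 → $319.59
  Jun: +$285.66 → $605.25
  Jul: +$285.66 → $890.91
  Aug: +$285.66 − $537.39 → $639.18
  Sep: +$285.66 → $924.84
  Oct: +$285.66 → $1,210.50
  Nov: +$285.66 − $1,815.75 → -$319.59
  Dec: +$285.66 → -$33.93
  Jan: +$285.66 → $251.73
  Feb: +$285.66 − $537.39 → $0.00
Lowest trial balance = -$319.59 (Nov)
Initial deposit = cushion − low point = $571.32 − (-$319.59) = $890.91

$890.91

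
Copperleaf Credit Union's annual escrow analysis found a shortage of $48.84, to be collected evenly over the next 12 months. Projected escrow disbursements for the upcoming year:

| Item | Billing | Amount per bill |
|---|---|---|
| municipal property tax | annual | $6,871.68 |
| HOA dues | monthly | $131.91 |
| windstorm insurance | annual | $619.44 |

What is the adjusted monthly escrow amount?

Municipal property tax: $6,871.68 annually
HOA dues: $131.91 × 12 = $1,582.92 annually
Windstorm insurance: $619.44 annually
Combined annual = $6,871.68 + $1,582.92 + $619.44 = $9,074.04
Monthly escrow = $9,074.04 ÷ 12 = $756.17
Shortage per month = $48.84 / 12 = $4.07
Adjusted monthly = $756.17 + $4.07 = $760.24

$760.24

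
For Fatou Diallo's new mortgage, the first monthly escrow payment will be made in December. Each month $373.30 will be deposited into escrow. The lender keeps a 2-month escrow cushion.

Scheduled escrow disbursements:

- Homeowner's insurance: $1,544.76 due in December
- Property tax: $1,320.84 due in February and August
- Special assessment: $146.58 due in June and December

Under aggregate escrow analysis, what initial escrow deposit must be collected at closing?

$2,638.88

Cushion = 2 × $373.30 = $746.60
Trial balance (start $0, +$373.30 each month, − disbursements):
  Dec: +$373.30 − $1,691.34 → -$1,318.04
  Jan: +$373.30 → -$944.74
  Feb: +$373.30 − $1,320.84 → -$1,892.28
  Mar: +$373.30 → -$1,518.98
  Apr: +$373.30 → -$1,145.68
  May: +$373.30 → -$772.38
  Jun: +$373.30 − $146.58 → -$545.66
  Jul: +$373.30 → -$172.36
  Aug: +$373.30 − $1,320.84 → -$1,119.90
  Sep: +$373.30 → -$746.60
  Oct: +$373.30 → -$373.30
  Nov: +$373.30 → $0.00
Lowest trial balance = -$1,892.28 (Feb)
Initial deposit = cushion − low point = $746.60 − (-$1,892.28) = $2,638.88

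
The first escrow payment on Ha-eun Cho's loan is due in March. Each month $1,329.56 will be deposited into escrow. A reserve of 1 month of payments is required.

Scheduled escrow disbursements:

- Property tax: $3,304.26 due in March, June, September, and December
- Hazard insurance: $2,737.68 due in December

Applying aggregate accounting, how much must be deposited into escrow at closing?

Cushion = 1 × $1,329.56 = $1,329.56
Trial balance (start $0, +$1,329.56 each month, − disbursements):
  Mar: +$1,329.56 − $3,304.26 → -$1,974.70
  Apr: +$1,329.56 → -$645.14
  May: +$1,329.56 → $684.42
  Jun: +$1,329.56 − $3,304.26 → -$1,290.28
  Jul: +$1,329.56 → $39.28
  Aug: +$1,329.56 → $1,368.84
  Sep: +$1,329.56 − $3,304.26 → -$605.86
  Oct: +$1,329.56 → $723.70
  Nov: +$1,329.56 → $2,053.26
  Dec: +$1,329.56 − $6,041.94 → -$2,659.12
  Jan: +$1,329.56 → -$1,329.56
  Feb: +$1,329.56 → $0.00
Lowest trial balance = -$2,659.12 (Dec)
Initial deposit = cushion − low point = $1,329.56 − (-$2,659.12) = $3,988.68

$3,988.68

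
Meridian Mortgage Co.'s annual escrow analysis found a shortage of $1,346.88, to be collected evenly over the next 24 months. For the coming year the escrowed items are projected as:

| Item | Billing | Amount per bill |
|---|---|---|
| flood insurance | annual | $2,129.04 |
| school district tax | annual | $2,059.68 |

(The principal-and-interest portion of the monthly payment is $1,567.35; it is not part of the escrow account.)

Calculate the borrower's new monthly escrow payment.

$405.18

Flood insurance = $2,129.04 per year
School district tax = $2,059.68 per year
Yearly total = $4,188.72
Per month = $4,188.72 ÷ 12 = $349.06
Shortage per month = $1,346.88 ÷ 24 = $56.12
New monthly escrow = $349.06 + $56.12 = $405.18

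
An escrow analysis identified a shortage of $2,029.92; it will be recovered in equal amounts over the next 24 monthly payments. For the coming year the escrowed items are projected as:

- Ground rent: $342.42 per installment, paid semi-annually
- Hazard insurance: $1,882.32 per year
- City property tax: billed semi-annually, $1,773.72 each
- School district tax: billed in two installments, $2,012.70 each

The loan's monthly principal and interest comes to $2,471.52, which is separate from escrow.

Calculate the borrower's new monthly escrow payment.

Ground rent: $342.42 × 2 = $684.84 per year
Hazard insurance: $1,882.32 per year
City property tax: $1,773.72 × 2 = $3,547.44 per year
School district tax: $2,012.70 × 2 = $4,025.40 per year
Yearly total = $684.84 + $1,882.32 + $3,547.44 + $4,025.40 = $10,140.00
Per month = $10,140.00 / 12 = $845.00
Monthly shortage recovery: $2,029.92 / 24 = $84.58
New monthly escrow = $845.00 + $84.58 = $929.58

$929.58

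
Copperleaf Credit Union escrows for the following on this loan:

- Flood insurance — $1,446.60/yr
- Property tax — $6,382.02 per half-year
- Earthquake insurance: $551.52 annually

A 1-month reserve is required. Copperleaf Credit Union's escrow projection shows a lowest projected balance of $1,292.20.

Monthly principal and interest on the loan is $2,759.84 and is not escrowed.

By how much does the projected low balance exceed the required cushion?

Flood insurance — $1,446.60
Property tax — $6,382.02 × 2 = $12,764.04
Earthquake insurance — $551.52
Total per year = $1,446.60 + $12,764.04 + $551.52 = $14,762.16
Per month = $14,762.16 ÷ 12 = $1,230.18
Required cushion = 1 × $1,230.18 = $1,230.18
Excess over cushion: $1,292.20 − $1,230.18 = $62.02

$62.02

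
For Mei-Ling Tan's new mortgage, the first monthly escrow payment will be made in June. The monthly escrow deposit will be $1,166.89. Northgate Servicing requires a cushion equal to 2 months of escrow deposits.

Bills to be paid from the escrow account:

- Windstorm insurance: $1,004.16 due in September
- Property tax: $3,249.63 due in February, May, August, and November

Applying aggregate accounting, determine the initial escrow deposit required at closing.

$2,835.86

Cushion = 2 × $1,166.89 = $2,333.78
Trial balance (start $0, +$1,166.89 each month, − disbursements):
  Jun: +$1,166.89 → $1,166.89
  Jul: +$1,166.89 → $2,333.78
  Aug: +$1,166.89 − $3,249.63 → $251.04
  Sep: +$1,166.89 − $1,004.16 → $413.77
  Oct: +$1,166.89 → $1,580.66
  Nov: +$1,166.89 − $3,249.63 → -$502.08
  Dec: +$1,166.89 → $664.81
  Jan: +$1,166.89 → $1,831.70
  Feb: +$1,166.89 − $3,249.63 → -$251.04
  Mar: +$1,166.89 → $915.85
  Apr: +$1,166.89 → $2,082.74
  May: +$1,166.89 − $3,249.63 → $0.00
Lowest trial balance = -$502.08 (Nov)
Initial deposit = cushion − low point = $2,333.78 − (-$502.08) = $2,835.86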